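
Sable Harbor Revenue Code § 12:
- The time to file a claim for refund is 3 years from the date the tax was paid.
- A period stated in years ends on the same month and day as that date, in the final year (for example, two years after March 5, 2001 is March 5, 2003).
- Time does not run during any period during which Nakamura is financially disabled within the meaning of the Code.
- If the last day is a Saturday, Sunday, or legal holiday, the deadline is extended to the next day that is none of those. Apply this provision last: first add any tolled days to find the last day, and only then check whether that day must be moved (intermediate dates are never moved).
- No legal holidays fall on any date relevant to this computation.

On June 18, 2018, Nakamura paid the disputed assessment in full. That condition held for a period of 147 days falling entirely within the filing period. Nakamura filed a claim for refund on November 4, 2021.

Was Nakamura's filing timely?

Yes

3 years after June 18, 2018 is June 18, 2021.
Tolling adds 147 days: June 18, 2021 + 147 days = November 12, 2021.
November 12, 2021 is a Friday and not a legal holiday, so no extension applies.
The deadline is November 12, 2021; the filing on November 4, 2021 is on or before that date.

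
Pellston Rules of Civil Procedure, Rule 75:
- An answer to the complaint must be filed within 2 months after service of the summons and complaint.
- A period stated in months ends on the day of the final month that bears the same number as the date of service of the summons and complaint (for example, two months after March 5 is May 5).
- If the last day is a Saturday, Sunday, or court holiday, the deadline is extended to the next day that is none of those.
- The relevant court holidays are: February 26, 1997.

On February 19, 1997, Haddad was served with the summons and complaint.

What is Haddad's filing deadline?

April 21, 1997

2 months after February 19, 1997 is April 19, 1997.
April 19, 1997 is Saturday; April 20, 1997 is Sunday. The next qualifying day is April 21, 1997.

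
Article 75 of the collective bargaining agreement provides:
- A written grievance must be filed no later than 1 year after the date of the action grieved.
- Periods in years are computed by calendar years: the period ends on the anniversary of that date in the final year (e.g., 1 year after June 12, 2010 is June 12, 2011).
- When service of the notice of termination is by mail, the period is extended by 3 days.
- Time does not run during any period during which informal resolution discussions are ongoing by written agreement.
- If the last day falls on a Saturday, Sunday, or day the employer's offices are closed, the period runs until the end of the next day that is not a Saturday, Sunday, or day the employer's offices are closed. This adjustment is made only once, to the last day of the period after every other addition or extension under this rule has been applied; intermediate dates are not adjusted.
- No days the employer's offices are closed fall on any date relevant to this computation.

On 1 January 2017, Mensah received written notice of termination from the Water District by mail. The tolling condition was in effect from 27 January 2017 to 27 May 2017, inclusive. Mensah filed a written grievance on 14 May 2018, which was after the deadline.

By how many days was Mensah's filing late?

1 year after 1 January 2017 is January 1, 2018.
Service was by mail, adding 3 days: January 1, 2018 + 3 days = January 4, 2018.
From January 27, 2017 through May 27, 2017 inclusive is 121 days; tolling adds 121 days: January 4, 2018 + 121 days = May 5, 2018.
May 5, 2018 is Saturday; May 6, 2018 is Sunday. The next qualifying day is May 7, 2018.
The deadline is May 7, 2018; from May 7, 2018 to May 14, 2018 is 7 days.

7 days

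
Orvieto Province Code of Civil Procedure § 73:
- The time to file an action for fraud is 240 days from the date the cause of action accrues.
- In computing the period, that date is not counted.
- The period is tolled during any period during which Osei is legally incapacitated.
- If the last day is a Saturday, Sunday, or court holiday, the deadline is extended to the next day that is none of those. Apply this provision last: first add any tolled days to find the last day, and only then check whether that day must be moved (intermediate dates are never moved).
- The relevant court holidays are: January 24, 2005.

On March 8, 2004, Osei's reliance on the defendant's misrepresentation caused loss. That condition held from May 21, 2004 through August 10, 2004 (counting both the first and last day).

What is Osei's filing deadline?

240 days after March 8, 2004 is November 3, 2004.
From May 21, 2004 through August 10, 2004 inclusive is 82 days; tolling adds 82 days: November 3, 2004 + 82 days = January 24, 2005.
January 24, 2005 is a listed holiday. The next qualifying day is January 25, 2005.

January 25, 2005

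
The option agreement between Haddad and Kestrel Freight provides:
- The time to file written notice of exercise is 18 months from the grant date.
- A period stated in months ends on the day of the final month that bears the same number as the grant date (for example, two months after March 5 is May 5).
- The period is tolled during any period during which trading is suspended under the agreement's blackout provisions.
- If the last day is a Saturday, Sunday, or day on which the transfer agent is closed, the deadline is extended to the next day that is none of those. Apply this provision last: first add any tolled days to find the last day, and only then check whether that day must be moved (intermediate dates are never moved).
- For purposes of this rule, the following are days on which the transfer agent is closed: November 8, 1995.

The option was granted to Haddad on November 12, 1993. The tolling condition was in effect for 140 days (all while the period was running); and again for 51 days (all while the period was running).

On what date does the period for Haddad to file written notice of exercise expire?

November 20, 1995

18 months after November 12, 1993 is May 12, 1995.
Tolling adds 140 days: May 12, 1995 + 140 days = September 29, 1995.
Tolling adds 51 days: September 29, 1995 + 51 days = November 19, 1995.
November 19, 1995 is Sunday. The next qualifying day is November 20, 1995.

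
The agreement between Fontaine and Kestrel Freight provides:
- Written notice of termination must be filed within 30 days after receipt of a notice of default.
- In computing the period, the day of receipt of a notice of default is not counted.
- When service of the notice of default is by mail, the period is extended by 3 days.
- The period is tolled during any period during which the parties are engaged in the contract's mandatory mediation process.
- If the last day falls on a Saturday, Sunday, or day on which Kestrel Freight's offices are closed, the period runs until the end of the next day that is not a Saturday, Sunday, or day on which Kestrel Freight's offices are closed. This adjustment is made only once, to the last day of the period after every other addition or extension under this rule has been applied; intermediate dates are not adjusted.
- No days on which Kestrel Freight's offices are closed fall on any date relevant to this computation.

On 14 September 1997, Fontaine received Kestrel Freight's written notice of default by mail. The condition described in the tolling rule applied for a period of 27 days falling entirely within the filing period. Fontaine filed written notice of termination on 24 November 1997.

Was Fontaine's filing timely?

No

30 days after 14 September 1997 is October 14, 1997.
Service was by mail, adding 3 days: October 14, 1997 + 3 days = October 17, 1997.
Tolling adds 27 days: October 17, 1997 + 27 days = November 13, 1997.
November 13, 1997 is a Thursday and not a day on which Kestrel Freight's offices are closed, so no extension applies.
The deadline is November 13, 1997; the filing on November 24, 1997 is after that date.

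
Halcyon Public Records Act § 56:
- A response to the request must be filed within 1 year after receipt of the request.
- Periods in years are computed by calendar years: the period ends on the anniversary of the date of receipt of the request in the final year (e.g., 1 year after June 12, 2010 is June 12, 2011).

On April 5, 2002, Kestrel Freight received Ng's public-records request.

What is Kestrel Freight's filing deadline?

April 5, 2003

1 year after April 5, 2002 is April 5, 2003.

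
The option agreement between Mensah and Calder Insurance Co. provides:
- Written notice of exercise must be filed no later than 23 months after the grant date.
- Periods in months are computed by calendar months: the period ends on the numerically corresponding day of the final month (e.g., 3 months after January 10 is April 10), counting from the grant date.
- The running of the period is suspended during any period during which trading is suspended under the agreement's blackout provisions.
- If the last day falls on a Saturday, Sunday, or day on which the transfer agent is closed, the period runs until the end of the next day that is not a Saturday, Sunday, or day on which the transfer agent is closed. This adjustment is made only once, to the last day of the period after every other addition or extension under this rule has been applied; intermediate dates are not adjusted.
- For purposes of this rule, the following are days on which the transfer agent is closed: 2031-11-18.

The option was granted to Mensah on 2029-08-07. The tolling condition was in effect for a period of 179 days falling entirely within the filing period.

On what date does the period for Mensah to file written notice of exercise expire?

January 2, 2032

23 months after 2029-08-07 is July 7, 2031.
Tolling adds 179 days: July 7, 2031 + 179 days = January 2, 2032.
January 2, 2032 is a Friday and not a day on which the transfer agent is closed, so no extension applies.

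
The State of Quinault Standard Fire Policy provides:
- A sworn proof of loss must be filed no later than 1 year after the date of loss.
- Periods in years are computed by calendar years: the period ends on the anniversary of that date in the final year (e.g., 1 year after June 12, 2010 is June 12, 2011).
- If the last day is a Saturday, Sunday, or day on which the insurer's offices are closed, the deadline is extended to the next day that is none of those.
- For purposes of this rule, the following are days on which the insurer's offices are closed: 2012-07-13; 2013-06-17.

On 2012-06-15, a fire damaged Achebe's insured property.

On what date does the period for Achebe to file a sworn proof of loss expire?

1 year after 2012-06-15 is June 15, 2013.
June 15, 2013 is Saturday; June 16, 2013 is Sunday; June 17, 2013 is a listed holiday. The next qualifying day is June 18, 2013.

June 18, 2013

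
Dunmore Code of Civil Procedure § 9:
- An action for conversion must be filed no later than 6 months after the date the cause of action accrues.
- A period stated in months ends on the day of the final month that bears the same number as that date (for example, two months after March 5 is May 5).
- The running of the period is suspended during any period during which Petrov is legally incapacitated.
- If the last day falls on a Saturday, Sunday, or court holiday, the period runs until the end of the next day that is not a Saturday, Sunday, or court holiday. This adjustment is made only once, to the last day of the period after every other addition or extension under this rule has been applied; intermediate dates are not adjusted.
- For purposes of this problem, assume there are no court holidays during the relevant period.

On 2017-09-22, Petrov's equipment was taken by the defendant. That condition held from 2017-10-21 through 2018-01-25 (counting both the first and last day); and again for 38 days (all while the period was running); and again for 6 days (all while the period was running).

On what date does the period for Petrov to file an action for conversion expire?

August 10, 2018

6 months after 2017-09-22 is March 22, 2018.
From October 21, 2017 through January 25, 2018 inclusive is 97 days; tolling adds 97 days: March 22, 2018 + 97 days = June 27, 2018.
Tolling adds 38 days: June 27, 2018 + 38 days = August 4, 2018.
Tolling adds 6 days: August 4, 2018 + 6 days = August 10, 2018.
August 10, 2018 is a Friday and not a court holiday, so no extension applies.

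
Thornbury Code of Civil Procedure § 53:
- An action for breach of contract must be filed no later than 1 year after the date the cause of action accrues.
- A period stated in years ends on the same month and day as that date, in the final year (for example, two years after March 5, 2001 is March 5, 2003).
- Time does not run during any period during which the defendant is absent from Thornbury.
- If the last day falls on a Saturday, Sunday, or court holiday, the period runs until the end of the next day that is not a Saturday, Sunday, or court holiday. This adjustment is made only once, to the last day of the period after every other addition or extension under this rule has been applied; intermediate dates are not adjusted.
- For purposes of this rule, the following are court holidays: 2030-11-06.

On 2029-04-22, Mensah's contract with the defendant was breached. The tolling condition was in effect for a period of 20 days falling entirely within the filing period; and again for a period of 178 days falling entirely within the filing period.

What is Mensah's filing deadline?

1 year after 2029-04-22 is April 22, 2030.
Tolling adds 20 days: April 22, 2030 + 20 days = May 12, 2030.
Tolling adds 178 days: May 12, 2030 + 178 days = November 6, 2030.
November 6, 2030 is a listed holiday. The next qualifying day is November 7, 2030.

November 7, 2030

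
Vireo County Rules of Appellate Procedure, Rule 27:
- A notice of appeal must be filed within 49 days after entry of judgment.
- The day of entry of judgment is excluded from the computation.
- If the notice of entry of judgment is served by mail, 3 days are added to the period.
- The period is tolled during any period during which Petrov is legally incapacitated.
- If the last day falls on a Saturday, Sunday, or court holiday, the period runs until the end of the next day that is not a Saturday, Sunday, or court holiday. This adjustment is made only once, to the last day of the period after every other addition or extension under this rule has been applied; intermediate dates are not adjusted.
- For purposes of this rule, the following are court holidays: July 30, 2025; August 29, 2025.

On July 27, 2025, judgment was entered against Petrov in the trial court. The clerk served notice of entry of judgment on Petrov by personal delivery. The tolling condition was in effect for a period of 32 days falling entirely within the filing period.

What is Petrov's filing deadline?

49 days after July 27, 2025 is September 14, 2025.
Service was not by mail, so no mail extension applies.
Tolling adds 32 days: September 14, 2025 + 32 days = October 16, 2025.
October 16, 2025 is a Thursday and not a court holiday, so no extension applies.

October 16, 2025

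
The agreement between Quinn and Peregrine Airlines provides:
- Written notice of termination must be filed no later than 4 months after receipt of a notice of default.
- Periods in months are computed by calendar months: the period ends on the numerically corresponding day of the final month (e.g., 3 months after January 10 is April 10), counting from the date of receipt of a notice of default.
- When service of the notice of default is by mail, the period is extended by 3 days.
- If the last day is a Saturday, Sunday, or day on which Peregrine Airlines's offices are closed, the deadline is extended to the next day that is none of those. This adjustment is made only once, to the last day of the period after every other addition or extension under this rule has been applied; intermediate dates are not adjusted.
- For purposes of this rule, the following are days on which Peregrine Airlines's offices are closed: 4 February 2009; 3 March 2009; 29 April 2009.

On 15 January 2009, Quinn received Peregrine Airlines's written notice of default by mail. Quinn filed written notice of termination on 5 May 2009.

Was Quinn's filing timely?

4 months after 15 January 2009 is May 15, 2009.
Service was by mail, adding 3 days: May 15, 2009 + 3 days = May 18, 2009.
May 18, 2009 is a Monday and not a day on which Peregrine Airlines's offices are closed, so no extension applies.
The deadline is May 18, 2009; the filing on May 5, 2009 is on or before that date.

Yes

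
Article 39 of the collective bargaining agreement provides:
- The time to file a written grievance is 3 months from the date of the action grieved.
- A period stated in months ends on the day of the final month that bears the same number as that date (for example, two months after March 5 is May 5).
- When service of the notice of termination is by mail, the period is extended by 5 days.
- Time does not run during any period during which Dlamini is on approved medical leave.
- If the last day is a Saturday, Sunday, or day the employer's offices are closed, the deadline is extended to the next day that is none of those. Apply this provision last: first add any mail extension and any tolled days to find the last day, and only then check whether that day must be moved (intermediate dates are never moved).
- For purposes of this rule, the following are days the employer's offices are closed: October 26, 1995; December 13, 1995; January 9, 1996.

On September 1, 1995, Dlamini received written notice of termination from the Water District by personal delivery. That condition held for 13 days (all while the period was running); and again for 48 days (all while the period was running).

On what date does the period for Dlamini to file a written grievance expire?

January 31, 1996

3 months after September 1, 1995 is December 1, 1995.
Service was not by mail, so no mail extension applies.
Tolling adds 13 days: December 1, 1995 + 13 days = December 14, 1995.
Tolling adds 48 days: December 14, 1995 + 48 days = January 31, 1996.
January 31, 1996 is a Wednesday and not a day the employer's offices are closed, so no extension applies.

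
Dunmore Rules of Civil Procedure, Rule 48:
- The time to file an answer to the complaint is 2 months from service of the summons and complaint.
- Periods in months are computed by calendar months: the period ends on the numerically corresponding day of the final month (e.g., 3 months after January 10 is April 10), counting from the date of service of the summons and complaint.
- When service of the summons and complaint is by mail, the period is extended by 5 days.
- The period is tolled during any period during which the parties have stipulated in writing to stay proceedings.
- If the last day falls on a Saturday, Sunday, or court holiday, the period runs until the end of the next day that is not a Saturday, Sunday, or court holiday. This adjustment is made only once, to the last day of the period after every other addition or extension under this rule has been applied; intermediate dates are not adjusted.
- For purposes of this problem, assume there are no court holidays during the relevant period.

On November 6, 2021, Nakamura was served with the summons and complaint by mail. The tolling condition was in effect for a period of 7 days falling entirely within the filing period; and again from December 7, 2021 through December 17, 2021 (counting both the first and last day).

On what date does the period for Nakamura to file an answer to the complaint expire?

2 months after November 6, 2021 is January 6, 2022.
Service was by mail, adding 5 days: January 6, 2022 + 5 days = January 11, 2022.
Tolling adds 7 days: January 11, 2022 + 7 days = January 18, 2022.
From December 7, 2021 through December 17, 2021 inclusive is 11 days; tolling adds 11 days: January 18, 2022 + 11 days = January 29, 2022.
January 29, 2022 is Saturday; January 30, 2022 is Sunday. The next qualifying day is January 31, 2022.

January 31, 2022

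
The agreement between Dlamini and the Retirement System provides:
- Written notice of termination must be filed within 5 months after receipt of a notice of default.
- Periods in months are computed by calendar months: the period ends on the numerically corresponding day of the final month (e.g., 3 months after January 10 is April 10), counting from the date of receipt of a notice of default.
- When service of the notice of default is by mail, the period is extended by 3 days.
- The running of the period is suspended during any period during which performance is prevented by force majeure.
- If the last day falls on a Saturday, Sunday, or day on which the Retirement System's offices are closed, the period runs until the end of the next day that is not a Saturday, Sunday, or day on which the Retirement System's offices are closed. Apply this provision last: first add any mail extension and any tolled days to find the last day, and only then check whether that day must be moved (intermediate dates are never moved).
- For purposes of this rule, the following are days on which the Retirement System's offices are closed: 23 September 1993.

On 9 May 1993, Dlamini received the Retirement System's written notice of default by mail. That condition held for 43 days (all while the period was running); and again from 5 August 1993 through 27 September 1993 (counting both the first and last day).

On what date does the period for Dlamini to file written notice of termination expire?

5 months after 9 May 1993 is October 9, 1993.
Service was by mail, adding 3 days: October 9, 1993 + 3 days = October 12, 1993.
Tolling adds 43 days: October 12, 1993 + 43 days = November 24, 1993.
From August 5, 1993 through September 27, 1993 inclusive is 54 days; tolling adds 54 days: November 24, 1993 + 54 days = January 17, 1994.
January 17, 1994 is a Monday and not a day on which the Retirement System's offices are closed, so no extension applies.

January 17, 1994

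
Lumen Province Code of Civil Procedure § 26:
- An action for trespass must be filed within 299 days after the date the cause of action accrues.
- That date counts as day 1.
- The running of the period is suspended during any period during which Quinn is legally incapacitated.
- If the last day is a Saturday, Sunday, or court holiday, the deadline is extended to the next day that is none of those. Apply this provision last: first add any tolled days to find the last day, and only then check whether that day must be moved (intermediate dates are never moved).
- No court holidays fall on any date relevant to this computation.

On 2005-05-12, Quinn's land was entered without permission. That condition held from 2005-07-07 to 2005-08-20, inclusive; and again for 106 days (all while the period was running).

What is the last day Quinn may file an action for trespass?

August 4, 2006

Counting 2005-05-12 as day 1, day 299 is March 6, 2006.
From July 7, 2005 through August 20, 2005 inclusive is 45 days; tolling adds 45 days: March 6, 2006 + 45 days = April 20, 2006.
Tolling adds 106 days: April 20, 2006 + 106 days = August 4, 2006.
August 4, 2006 is a Friday and not a court holiday, so no extension applies.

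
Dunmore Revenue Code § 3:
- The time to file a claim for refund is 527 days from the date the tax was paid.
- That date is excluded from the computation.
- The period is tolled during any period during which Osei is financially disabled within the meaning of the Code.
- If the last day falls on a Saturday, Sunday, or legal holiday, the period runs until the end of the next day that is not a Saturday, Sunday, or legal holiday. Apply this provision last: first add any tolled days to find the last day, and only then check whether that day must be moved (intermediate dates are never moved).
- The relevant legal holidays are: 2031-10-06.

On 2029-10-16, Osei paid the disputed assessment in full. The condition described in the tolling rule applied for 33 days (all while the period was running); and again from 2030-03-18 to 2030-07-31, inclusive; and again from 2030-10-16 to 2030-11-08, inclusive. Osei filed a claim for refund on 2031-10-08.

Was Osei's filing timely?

No

527 days after 2029-10-16 is March 27, 2031.
Tolling adds 33 days: March 27, 2031 + 33 days = April 29, 2031.
From March 18, 2030 through July 31, 2030 inclusive is 136 days; tolling adds 136 days: April 29, 2031 + 136 days = September 12, 2031.
From October 16, 2030 through November 8, 2030 inclusive is 24 days; tolling adds 24 days: September 12, 2031 + 24 days = October 6, 2031.
October 6, 2031 is a listed holiday. The next qualifying day is October 7, 2031.
The deadline is October 7, 2031; the filing on October 8, 2031 is after that date.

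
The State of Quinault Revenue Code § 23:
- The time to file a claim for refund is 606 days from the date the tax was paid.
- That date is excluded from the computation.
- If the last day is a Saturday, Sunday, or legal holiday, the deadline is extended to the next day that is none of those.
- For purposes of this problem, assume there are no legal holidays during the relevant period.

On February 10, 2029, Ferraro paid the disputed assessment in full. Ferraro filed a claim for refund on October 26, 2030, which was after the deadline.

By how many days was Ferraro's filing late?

606 days after February 10, 2029 is October 9, 2030.
October 9, 2030 is a Wednesday and not a legal holiday, so no extension applies.
The deadline is October 9, 2030; from October 9, 2030 to October 26, 2030 is 17 days.

17 days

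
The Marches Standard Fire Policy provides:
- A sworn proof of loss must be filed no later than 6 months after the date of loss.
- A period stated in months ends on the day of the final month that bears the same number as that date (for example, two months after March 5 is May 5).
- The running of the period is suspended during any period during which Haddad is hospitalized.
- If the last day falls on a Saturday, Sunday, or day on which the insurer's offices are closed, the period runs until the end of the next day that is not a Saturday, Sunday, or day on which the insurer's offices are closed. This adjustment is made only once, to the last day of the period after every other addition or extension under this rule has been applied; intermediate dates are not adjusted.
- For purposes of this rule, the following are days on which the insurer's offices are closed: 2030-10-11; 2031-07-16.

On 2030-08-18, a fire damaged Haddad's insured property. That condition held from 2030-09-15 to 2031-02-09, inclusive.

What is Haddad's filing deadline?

July 17, 2031

6 months after 2030-08-18 is February 18, 2031.
From September 15, 2030 through February 9, 2031 inclusive is 148 days; tolling adds 148 days: February 18, 2031 + 148 days = July 16, 2031.
July 16, 2031 is a listed holiday. The next qualifying day is July 17, 2031.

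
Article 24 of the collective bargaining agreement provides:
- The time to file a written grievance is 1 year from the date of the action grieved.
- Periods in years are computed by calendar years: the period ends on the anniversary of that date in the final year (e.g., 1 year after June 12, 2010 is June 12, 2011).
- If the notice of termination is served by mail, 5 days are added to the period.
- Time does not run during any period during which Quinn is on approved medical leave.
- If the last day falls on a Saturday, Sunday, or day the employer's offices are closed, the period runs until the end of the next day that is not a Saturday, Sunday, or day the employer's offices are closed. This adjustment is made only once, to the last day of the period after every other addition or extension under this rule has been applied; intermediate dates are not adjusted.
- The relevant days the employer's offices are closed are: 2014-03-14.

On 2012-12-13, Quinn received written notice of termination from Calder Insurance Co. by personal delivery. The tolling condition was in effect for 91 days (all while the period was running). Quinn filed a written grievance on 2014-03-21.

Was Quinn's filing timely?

1 year after 2012-12-13 is December 13, 2013.
Service was not by mail, so no mail extension applies.
Tolling adds 91 days: December 13, 2013 + 91 days = March 14, 2014.
March 14, 2014 is a listed holiday; March 15, 2014 is Saturday; March 16, 2014 is Sunday. The next qualifying day is March 17, 2014.
The deadline is March 17, 2014; the filing on March 21, 2014 is after that date.

No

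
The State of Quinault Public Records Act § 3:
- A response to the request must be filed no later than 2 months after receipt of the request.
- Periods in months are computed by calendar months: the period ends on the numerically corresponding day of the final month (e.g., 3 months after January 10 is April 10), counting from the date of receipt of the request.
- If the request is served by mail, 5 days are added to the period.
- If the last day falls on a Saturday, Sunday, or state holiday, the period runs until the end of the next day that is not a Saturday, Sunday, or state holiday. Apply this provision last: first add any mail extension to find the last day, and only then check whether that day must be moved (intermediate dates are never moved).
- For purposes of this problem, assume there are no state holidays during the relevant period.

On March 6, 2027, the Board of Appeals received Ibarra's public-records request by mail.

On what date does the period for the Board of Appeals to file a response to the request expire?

2 months after March 6, 2027 is May 6, 2027.
Service was by mail, adding 5 days: May 6, 2027 + 5 days = May 11, 2027.
May 11, 2027 is a Tuesday and not a state holiday, so no extension applies.

May 11, 2027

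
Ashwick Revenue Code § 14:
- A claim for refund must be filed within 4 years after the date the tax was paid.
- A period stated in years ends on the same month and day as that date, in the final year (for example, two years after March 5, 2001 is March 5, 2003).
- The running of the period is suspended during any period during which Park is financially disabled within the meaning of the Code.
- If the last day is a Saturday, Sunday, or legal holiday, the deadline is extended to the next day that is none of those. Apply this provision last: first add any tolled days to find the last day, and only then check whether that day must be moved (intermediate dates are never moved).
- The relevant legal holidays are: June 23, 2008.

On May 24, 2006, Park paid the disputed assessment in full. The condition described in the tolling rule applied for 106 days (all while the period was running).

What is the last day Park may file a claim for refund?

4 years after May 24, 2006 is May 24, 2010.
Tolling adds 106 days: May 24, 2010 + 106 days = September 7, 2010.
September 7, 2010 is a Tuesday and not a legal holiday, so no extension applies.

September 7, 2010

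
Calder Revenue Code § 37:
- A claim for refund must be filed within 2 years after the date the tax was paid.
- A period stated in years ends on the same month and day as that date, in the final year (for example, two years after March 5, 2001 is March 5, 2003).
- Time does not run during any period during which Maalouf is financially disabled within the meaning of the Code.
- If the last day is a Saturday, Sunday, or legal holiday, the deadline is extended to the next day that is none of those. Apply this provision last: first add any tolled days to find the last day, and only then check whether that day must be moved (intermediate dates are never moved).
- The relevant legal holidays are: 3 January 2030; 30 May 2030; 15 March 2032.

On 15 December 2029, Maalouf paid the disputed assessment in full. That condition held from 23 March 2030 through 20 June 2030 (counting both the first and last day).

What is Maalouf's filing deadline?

March 16, 2032

2 years after 15 December 2029 is December 15, 2031.
From March 23, 2030 through June 20, 2030 inclusive is 90 days; tolling adds 90 days: December 15, 2031 + 90 days = March 14, 2032.
March 14, 2032 is Sunday; March 15, 2032 is a listed holiday. The next qualifying day is March 16, 2032.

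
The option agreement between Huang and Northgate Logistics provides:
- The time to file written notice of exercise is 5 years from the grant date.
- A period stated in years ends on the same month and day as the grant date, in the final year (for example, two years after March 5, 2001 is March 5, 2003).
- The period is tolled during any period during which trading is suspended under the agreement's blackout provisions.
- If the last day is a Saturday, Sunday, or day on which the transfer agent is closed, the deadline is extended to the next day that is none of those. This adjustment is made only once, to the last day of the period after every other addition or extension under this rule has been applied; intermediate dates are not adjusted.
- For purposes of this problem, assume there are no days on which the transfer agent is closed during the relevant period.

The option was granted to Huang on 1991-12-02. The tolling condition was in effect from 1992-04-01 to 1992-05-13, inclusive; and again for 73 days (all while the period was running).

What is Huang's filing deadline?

5 years after 1991-12-02 is December 2, 1996.
From April 1, 1992 through May 13, 1992 inclusive is 43 days; tolling adds 43 days: December 2, 1996 + 43 days = January 14, 1997.
Tolling adds 73 days: January 14, 1997 + 73 days = March 28, 1997.
March 28, 1997 is a Friday and not a day on which the transfer agent is closed, so no extension applies.

March 28, 1997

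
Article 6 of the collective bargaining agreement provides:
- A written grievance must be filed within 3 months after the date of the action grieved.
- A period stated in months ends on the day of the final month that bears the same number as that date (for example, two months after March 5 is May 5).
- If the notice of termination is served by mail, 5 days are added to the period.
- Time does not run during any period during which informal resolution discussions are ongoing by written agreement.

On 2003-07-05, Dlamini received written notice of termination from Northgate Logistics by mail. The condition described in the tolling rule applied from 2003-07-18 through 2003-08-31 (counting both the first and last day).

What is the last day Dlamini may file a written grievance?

November 24, 2003

3 months after 2003-07-05 is October 5, 2003.
Service was by mail, adding 5 days: October 5, 2003 + 5 days = October 10, 2003.
From July 18, 2003 through August 31, 2003 inclusive is 45 days; tolling adds 45 days: October 10, 2003 + 45 days = November 24, 2003.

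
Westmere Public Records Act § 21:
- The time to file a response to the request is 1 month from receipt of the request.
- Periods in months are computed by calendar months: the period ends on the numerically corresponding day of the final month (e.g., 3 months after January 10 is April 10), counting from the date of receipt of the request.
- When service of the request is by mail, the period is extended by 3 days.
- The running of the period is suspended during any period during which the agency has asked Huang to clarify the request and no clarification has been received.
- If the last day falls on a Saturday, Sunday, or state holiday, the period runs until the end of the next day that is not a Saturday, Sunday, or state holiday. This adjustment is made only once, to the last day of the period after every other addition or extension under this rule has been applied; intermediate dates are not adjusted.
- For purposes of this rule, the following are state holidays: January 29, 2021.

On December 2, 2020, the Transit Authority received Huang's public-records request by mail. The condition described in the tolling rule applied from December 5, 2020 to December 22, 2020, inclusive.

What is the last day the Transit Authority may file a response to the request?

1 month after December 2, 2020 is January 2, 2021.
Service was by mail, adding 3 days: January 2, 2021 + 3 days = January 5, 2021.
From December 5, 2020 through December 22, 2020 inclusive is 18 days; tolling adds 18 days: January 5, 2021 + 18 days = January 23, 2021.
January 23, 2021 is Saturday; January 24, 2021 is Sunday. The next qualifying day is January 25, 2021.

January 25, 2021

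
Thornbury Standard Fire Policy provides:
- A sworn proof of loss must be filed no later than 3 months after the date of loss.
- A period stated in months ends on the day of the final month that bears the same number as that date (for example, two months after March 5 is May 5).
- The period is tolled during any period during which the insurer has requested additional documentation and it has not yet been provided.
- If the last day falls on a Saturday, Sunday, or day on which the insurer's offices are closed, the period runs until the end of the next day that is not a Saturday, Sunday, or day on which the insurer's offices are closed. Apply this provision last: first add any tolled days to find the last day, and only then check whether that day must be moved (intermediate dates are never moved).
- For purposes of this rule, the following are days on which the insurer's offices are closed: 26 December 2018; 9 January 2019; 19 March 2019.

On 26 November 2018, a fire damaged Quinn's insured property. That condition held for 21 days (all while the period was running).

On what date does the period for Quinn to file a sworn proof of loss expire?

3 months after 26 November 2018 is February 26, 2019.
Tolling adds 21 days: February 26, 2019 + 21 days = March 19, 2019.
March 19, 2019 is a listed holiday. The next qualifying day is March 20, 2019.

March 20, 2019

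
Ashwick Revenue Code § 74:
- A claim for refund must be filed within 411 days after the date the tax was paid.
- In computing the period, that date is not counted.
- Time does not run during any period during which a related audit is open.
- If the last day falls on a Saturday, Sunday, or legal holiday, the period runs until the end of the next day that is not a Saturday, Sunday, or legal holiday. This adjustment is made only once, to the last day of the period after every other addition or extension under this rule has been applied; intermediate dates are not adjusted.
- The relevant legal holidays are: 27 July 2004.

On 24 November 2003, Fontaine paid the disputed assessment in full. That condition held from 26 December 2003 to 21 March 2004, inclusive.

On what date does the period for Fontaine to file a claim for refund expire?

411 days after 24 November 2003 is January 8, 2005.
From December 26, 2003 through March 21, 2004 inclusive is 87 days; tolling adds 87 days: January 8, 2005 + 87 days = April 5, 2005.
April 5, 2005 is a Tuesday and not a legal holiday, so no extension applies.

April 5, 2005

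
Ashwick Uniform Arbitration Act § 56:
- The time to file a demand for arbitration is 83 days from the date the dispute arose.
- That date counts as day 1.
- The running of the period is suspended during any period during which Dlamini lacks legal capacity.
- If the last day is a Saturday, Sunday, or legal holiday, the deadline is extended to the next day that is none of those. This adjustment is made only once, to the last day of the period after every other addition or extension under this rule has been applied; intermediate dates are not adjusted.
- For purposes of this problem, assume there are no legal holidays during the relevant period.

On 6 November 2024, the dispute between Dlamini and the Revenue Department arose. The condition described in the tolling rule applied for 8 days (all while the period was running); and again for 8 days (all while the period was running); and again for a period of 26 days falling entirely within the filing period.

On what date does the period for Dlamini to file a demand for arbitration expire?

March 10, 2025

Counting 6 November 2024 as day 1, day 83 is January 27, 2025.
Tolling adds 8 days: January 27, 2025 + 8 days = February 4, 2025.
Tolling adds 8 days: February 4, 2025 + 8 days = February 12, 2025.
Tolling adds 26 days: February 12, 2025 + 26 days = March 10, 2025.
March 10, 2025 is a Monday and not a legal holiday, so no extension applies.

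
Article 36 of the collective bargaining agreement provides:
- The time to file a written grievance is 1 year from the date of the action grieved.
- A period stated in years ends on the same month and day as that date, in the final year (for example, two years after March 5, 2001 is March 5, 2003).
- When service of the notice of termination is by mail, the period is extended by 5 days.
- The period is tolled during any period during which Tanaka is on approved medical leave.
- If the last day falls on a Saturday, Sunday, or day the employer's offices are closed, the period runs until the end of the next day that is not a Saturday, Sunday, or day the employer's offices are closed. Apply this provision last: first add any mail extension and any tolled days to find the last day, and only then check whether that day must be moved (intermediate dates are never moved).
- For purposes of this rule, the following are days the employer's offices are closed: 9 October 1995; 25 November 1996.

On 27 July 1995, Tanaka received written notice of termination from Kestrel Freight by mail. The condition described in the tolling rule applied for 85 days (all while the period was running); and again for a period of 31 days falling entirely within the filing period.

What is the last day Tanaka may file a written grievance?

November 26, 1996

1 year after 27 July 1995 is July 27, 1996.
Service was by mail, adding 5 days: July 27, 1996 + 5 days = August 1, 1996.
Tolling adds 85 days: August 1, 1996 + 85 days = October 25, 1996.
Tolling adds 31 days: October 25, 1996 + 31 days = November 25, 1996.
November 25, 1996 is a listed holiday. The next qualifying day is November 26, 1996.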